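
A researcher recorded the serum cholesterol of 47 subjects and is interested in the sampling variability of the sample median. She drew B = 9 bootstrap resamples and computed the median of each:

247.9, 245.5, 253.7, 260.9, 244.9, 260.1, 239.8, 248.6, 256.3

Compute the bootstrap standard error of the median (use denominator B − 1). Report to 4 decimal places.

SE* = 7.2825

Bootstrap SE is the standard deviation of the 9 replicate medians.
Mean of replicates: (247.9 + 245.5 + 253.7 + 260.9 + 244.9 + 260.1 + 239.8 + 248.6 + 256.3) / 9 = 2257.70000 / 9 = 250.85556
Sum of squared deviations: (−2.95556)² + (−5.35556)² + (+2.84444)² + (+10.04444)² + (−5.95556)² + (+9.24444)² + (−11.05556)² + (−2.25556)² + (+5.44444)² = 424.28222
Variance = 424.28222 / 8 = 53.03528
SE* = √53.03528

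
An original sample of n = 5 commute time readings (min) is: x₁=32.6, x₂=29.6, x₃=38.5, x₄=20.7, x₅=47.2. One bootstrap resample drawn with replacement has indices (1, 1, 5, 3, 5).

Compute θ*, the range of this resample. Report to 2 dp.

θ* = 14.60

Resample values: 32.6, 32.6, 47.2, 38.5, 47.2.
Range = 47.2 − 32.6 = 14.60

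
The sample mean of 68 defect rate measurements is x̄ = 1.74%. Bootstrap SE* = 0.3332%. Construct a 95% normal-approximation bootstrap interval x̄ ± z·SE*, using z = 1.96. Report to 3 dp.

(1.087, 2.393)

Margin = 1.96 × 0.3332 = 0.6531
Interval: 1.74 ± 0.6531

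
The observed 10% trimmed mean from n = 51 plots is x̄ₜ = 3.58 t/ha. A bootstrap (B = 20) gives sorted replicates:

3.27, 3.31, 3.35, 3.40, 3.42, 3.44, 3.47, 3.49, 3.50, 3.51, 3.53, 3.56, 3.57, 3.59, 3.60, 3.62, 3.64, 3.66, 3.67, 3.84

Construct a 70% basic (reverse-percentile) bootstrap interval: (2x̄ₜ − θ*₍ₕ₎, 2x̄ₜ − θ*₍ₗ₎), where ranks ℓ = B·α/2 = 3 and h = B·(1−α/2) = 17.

(3.52, 3.81)

Percentile endpoints at ranks 3 and 17: θ*₍3₎ = 3.35, θ*₍17₎ = 3.64.
Basic interval reflects these around x̄ₜ:
  lower = 2 × 3.58 − 3.64 = 3.52
  upper = 2 × 3.58 − 3.35 = 3.81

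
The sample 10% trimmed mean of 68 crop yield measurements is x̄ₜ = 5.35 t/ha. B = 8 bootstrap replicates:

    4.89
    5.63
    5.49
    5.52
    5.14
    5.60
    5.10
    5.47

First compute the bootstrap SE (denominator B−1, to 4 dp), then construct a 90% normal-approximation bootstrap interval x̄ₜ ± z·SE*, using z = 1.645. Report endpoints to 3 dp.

Mean of replicates = 5.3550; sum of squared deviations = 0.5218; SE* = √(0.5218/7) = 0.2730
Margin = 1.645 × 0.2730 = 0.4491
Interval: 5.35 ± 0.4491

(4.901, 5.799)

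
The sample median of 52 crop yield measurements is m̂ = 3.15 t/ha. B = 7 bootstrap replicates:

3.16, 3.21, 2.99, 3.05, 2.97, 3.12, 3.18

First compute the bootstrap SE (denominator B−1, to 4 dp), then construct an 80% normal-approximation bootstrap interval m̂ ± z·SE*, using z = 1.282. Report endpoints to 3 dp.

Mean of replicates = 3.0971; sum of squared deviations = 0.0539; SE* = √(0.0539/6) = 0.0948
Margin = 1.282 × 0.0948 = 0.1215
Interval: 3.15 ± 0.1215

(3.028, 3.272)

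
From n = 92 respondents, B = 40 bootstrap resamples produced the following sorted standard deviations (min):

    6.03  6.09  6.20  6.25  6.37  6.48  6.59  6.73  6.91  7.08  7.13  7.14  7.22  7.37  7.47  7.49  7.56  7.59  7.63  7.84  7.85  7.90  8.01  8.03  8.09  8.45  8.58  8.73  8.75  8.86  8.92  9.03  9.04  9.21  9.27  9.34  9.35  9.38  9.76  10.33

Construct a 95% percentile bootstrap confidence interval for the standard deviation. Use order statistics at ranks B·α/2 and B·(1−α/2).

α = 0.05; lower rank = 40 × 0.025 = 1; upper rank = 40 × 0.975 = 39.
The 1st smallest replicate is 6.03; the 39th is 9.76.

(6.03, 9.76)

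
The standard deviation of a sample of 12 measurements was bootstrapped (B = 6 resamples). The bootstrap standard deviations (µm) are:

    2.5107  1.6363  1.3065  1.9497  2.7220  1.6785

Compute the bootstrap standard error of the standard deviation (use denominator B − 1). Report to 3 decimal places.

Bootstrap SE is the standard deviation of the 6 replicate standard deviations.
Mean of replicates: (2.5107 + 1.6363 + 1.3065 + 1.9497 + 2.7220 + 1.6785) / 6 = 11.80370 / 6 = 1.96728
Sum of squared deviations: (+0.54342)² + (−0.33098)² + (−0.66078)² + (−0.01758)² + (+0.75472)² + (−0.28878)² = 1.49479
Variance = 1.49479 / 5 = 0.29896
SE* = √0.29896

SE* = 0.547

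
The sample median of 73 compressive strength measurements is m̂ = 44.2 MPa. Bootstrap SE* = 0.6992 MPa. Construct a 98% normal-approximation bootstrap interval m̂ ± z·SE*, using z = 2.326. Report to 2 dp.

(42.57, 45.83)

Margin = 2.326 × 0.6992 = 1.626
Interval: 44.2 ± 1.626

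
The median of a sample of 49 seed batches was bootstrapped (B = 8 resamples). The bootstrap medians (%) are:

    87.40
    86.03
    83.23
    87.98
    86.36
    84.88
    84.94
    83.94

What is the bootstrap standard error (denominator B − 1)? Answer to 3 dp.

SE* = 1.647

Bootstrap SE is the standard deviation of the 8 replicate medians.
Mean of replicates: (87.40 + 86.03 + 83.23 + 87.98 + 86.36 + 84.88 + 84.94 + 83.94) / 8 = 684.7600 / 8 = 85.5950
Sum of squared deviations: (+1.8050)² + (+0.4350)² + (−2.3650)² + (+2.3850)² + (+0.7650)² + (−0.7150)² + (−0.6550)² + (−1.6550)² = 18.9932
Variance = 18.9932 / 7 = 2.7133
SE* = √2.7133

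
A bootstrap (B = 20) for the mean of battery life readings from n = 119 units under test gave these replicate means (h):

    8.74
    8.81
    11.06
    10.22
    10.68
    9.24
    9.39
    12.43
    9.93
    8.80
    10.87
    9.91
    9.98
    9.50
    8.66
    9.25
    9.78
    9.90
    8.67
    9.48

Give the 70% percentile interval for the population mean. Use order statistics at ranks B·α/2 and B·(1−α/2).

(8.74, 10.68)

Sorted replicates: 8.66, 8.67, 8.74, 8.80, 8.81, 9.24, 9.25, 9.39, 9.48, 9.50, 9.78, 9.90, 9.91, 9.93, 9.98, 10.22, 10.68, 10.87, 11.06, 12.43
α = 0.30; lower rank = 20 × 0.150 = 3; upper rank = 20 × 0.850 = 17.
The 3rd smallest replicate is 8.74; the 17th is 10.68.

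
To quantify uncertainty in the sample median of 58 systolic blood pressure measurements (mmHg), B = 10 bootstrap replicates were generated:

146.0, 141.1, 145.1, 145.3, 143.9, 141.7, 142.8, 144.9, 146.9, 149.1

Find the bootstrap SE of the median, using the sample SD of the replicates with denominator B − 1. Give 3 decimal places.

Bootstrap SE is the standard deviation of the 10 replicate medians.
Mean of replicates: (146.0 + 141.1 + 145.1 + 145.3 + 143.9 + 141.7 + 142.8 + 144.9 + 146.9 + 149.1) / 10 = 1446.8000 / 10 = 144.6800
Sum of squared deviations: (+1.3200)² + (−3.5800)² + (+0.4200)² + (+0.6200)² + (−0.7800)² + (−2.9800)² + (−1.8800)² + (+0.2200)² + (+2.2200)² + (+4.4200)² = 52.6560
Variance = 52.6560 / 9 = 5.8507
SE* = √5.8507

SE* = 2.419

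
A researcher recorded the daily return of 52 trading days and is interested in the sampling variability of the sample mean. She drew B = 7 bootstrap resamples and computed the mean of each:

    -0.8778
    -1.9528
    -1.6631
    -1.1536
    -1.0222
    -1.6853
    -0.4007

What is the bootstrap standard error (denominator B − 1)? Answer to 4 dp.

SE* = 0.5439

Bootstrap SE is the standard deviation of the 7 replicate means.
Mean of replicates: ((-0.8778) + (-1.9528) + (-1.6631) + (-1.1536) + (-1.0222) + (-1.6853) + (-0.4007)) / 7 = -8.75550 / 7 = -1.25079
Sum of squared deviations: (+0.37299)² + (−0.70201)² + (−0.41231)² + (+0.09719)² + (+0.22859)² + (−0.43451)² + (+0.85009)² = 1.77509
Variance = 1.77509 / 6 = 0.29585
SE* = √0.29585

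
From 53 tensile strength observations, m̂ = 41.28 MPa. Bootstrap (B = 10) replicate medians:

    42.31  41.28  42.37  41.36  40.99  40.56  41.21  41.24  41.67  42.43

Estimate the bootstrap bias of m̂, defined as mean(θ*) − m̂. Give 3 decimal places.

bias = +0.262

mean(θ*) = (42.31 + 41.28 + 42.37 + 41.36 + 40.99 + 40.56 + 41.21 + 41.24 + 41.67 + 42.43) / 10 = 41.5420
bias = 41.5420 − 41.28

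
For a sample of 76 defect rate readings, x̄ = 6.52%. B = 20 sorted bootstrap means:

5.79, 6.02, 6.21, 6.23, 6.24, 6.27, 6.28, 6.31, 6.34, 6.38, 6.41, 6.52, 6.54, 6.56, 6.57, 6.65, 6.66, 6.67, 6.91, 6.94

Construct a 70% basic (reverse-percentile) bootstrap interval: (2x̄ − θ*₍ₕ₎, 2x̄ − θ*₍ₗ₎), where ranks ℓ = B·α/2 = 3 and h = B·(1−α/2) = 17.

Percentile endpoints at ranks 3 and 17: θ*₍3₎ = 6.21, θ*₍17₎ = 6.66.
Basic interval reflects these around x̄:
  lower = 2 × 6.52 − 6.66 = 6.38
  upper = 2 × 6.52 − 6.21 = 6.83

(6.38, 6.83)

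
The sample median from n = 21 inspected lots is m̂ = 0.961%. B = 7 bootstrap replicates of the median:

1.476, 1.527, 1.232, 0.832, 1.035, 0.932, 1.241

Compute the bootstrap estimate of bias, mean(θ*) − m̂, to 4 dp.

mean(θ*) = (1.476 + 1.527 + 1.232 + 0.832 + 1.035 + 0.932 + 1.241) / 7 = 1.18214
bias = 1.18214 − 0.961

bias = +0.2211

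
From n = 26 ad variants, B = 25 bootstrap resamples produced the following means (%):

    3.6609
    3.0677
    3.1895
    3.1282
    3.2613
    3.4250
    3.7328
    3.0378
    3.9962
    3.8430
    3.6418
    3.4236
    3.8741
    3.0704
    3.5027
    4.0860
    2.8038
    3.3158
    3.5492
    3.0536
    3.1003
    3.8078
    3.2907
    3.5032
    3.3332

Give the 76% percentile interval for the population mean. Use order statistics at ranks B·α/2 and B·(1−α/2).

(3.0536, 3.8430)

Sorted replicates: 2.8038, 3.0378, 3.0536, 3.0677, 3.0704, 3.1003, 3.1282, 3.1895, 3.2613, 3.2907, 3.3158, 3.3332, 3.4236, 3.4250, 3.5027, 3.5032, 3.5492, 3.6418, 3.6609, 3.7328, 3.8078, 3.8430, 3.8741, 3.9962, 4.0860
α = 0.24; lower rank = 25 × 0.120 = 3; upper rank = 25 × 0.880 = 22.
The 3rd smallest replicate is 3.0536; the 22nd is 3.8430.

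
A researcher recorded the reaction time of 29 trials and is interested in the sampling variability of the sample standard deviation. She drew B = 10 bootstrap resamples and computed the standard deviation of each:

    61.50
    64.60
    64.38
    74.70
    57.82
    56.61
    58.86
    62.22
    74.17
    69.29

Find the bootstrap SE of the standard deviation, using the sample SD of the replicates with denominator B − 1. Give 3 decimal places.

SE* = 6.441

Bootstrap SE is the standard deviation of the 10 replicate standard deviations.
Mean of replicates: (61.50 + 64.60 + 64.38 + 74.70 + 57.82 + 56.61 + 58.86 + 62.22 + 74.17 + 69.29) / 10 = 644.1500 / 10 = 64.4150
Sum of squared deviations: (−2.9150)² + (+0.1850)² + (−0.0350)² + (+10.2850)² + (−6.5950)² + (−7.8050)² + (−5.5550)² + (−2.1950)² + (+9.7550)² + (+4.8750)² = 373.3277
Variance = 373.3277 / 9 = 41.4809
SE* = √41.4809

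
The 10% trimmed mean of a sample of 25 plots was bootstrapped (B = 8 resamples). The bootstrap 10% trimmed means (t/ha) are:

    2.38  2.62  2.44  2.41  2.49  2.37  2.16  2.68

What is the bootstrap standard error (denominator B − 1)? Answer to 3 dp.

SE* = 0.160

Bootstrap SE is the standard deviation of the 8 replicate 10% trimmed means.
Mean of replicates: (2.38 + 2.62 + 2.44 + 2.41 + 2.49 + 2.37 + 2.16 + 2.68) / 8 = 19.5500 / 8 = 2.4438
Sum of squared deviations: (−0.0638)² + (+0.1763)² + (−0.0038)² + (−0.0337)² + (+0.0463)² + (−0.0737)² + (−0.2837)² + (+0.2363)² = 0.1802
Variance = 0.1802 / 7 = 0.0257
SE* = √0.0257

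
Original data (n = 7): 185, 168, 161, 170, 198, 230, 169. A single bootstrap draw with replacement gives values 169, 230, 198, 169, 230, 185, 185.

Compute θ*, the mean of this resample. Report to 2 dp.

Mean = (169 + 230 + 198 + 169 + 230 + 185 + 185) / 7 = 1366.0 / 7 = 195.14

θ* = 195.14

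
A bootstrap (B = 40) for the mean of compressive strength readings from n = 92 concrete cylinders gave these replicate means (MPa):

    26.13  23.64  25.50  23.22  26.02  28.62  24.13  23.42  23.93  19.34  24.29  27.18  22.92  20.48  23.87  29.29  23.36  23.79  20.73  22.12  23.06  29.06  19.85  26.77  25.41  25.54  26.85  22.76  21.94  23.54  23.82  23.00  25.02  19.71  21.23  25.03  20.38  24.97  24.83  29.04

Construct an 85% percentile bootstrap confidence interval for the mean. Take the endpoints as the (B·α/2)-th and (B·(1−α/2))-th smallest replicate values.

(19.85, 28.62)

Sorted replicates: 19.34, 19.71, 19.85, 20.38, 20.48, 20.73, 21.23, 21.94, 22.12, 22.76, 22.92, 23.00, 23.06, 23.22, 23.36, 23.42, 23.54, 23.64, 23.79, 23.82, 23.87, 23.93, 24.13, 24.29, 24.83, 24.97, 25.02, 25.03, 25.41, 25.50, 25.54, 26.02, 26.13, 26.77, 26.85, 27.18, 28.62, 29.04, 29.06, 29.29
α = 0.15; lower rank = 40 × 0.075 = 3; upper rank = 40 × 0.925 = 37.
The 3rd smallest replicate is 19.85; the 37th is 28.62.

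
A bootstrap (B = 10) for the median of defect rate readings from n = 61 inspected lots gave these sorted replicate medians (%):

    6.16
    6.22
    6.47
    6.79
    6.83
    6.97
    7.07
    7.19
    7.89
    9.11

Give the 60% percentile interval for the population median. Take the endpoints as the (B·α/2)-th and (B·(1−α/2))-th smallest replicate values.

(6.22, 7.19)

α = 0.40; lower rank = 10 × 0.200 = 2; upper rank = 10 × 0.800 = 8.
The 2nd smallest replicate is 6.22; the 8th is 7.19.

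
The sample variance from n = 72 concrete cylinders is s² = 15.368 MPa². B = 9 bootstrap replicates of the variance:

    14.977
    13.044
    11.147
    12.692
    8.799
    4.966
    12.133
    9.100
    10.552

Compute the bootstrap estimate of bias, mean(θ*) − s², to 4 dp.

mean(θ*) = (14.977 + 13.044 + 11.147 + 12.692 + 8.799 + 4.966 + 12.133 + 9.100 + 10.552) / 9 = 10.82333
bias = 10.82333 − 15.368

bias = −4.5447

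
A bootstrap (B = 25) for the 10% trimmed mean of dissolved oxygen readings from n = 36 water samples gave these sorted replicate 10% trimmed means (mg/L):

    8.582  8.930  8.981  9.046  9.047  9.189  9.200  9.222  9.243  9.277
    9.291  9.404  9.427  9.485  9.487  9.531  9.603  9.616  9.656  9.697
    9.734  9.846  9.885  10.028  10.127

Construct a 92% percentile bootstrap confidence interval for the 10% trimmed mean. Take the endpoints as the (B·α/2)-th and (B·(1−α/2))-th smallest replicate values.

α = 0.08; lower rank = 25 × 0.040 = 1; upper rank = 25 × 0.960 = 24.
The 1st smallest replicate is 8.582; the 24th is 10.028.

(8.582, 10.028)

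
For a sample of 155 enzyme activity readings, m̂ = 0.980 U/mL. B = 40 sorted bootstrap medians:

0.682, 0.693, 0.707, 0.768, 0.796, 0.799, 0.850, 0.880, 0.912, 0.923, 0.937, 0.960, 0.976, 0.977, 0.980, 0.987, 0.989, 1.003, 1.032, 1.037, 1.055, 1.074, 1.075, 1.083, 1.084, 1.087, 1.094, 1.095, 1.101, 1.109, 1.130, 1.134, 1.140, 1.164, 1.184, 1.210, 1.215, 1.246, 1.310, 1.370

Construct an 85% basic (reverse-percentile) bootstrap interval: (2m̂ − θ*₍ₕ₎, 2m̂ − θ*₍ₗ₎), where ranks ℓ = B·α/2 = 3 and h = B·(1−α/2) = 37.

(0.745, 1.253)

Percentile endpoints at ranks 3 and 37: θ*₍3₎ = 0.707, θ*₍37₎ = 1.215.
Basic interval reflects these around m̂:
  lower = 2 × 0.980 − 1.215 = 0.745
  upper = 2 × 0.980 − 0.707 = 1.253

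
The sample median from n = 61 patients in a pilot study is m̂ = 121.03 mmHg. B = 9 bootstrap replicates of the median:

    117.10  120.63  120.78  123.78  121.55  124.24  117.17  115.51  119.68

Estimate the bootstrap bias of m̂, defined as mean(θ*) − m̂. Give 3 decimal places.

bias = −0.981

mean(θ*) = (117.10 + 120.63 + 120.78 + 123.78 + 121.55 + 124.24 + 117.17 + 115.51 + 119.68) / 9 = 120.0489
bias = 120.0489 − 121.03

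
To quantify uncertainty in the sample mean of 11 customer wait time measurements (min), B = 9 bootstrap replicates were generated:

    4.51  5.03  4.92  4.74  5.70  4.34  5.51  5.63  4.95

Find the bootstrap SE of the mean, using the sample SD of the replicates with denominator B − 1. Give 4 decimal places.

SE* = 0.4858

Bootstrap SE is the standard deviation of the 9 replicate means.
Mean of replicates: (4.51 + 5.03 + 4.92 + 4.74 + 5.70 + 4.34 + 5.51 + 5.63 + 4.95) / 9 = 45.33000 / 9 = 5.03667
Sum of squared deviations: (−0.52667)² + (−0.00667)² + (−0.11667)² + (−0.29667)² + (+0.66333)² + (−0.69667)² + (+0.47333)² + (+0.59333)² + (−0.08667)² = 1.88800
Variance = 1.88800 / 8 = 0.23600
SE* = √0.23600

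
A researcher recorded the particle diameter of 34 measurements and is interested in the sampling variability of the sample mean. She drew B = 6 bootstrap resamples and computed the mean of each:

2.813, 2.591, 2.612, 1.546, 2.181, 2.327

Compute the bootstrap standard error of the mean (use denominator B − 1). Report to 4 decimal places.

Bootstrap SE is the standard deviation of the 6 replicate means.
Mean of replicates: (2.813 + 2.591 + 2.612 + 1.546 + 2.181 + 2.327) / 6 = 14.07000 / 6 = 2.34500
Sum of squared deviations: (+0.46800)² + (+0.24600)² + (+0.26700)² + (−0.79900)² + (−0.16400)² + (−0.01800)² = 1.01645
Variance = 1.01645 / 5 = 0.20329
SE* = √0.20329

SE* = 0.4509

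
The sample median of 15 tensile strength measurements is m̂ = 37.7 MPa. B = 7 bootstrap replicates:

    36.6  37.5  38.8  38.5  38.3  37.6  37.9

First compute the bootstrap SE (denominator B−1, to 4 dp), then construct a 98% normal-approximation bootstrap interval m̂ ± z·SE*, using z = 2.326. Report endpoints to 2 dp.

(35.98, 39.42)

Mean of replicates = 37.8857; sum of squared deviations = 3.2686; SE* = √(3.2686/6) = 0.7381
Margin = 2.326 × 0.7381 = 1.717
Interval: 37.7 ± 1.717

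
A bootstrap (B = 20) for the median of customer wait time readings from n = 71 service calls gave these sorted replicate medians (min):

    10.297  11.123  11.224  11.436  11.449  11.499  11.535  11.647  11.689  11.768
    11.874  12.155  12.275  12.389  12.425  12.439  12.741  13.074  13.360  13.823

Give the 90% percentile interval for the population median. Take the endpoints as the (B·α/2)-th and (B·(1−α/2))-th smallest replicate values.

(10.297, 13.360)

α = 0.10; lower rank = 20 × 0.050 = 1; upper rank = 20 × 0.950 = 19.
The 1st smallest replicate is 10.297; the 19th is 13.360.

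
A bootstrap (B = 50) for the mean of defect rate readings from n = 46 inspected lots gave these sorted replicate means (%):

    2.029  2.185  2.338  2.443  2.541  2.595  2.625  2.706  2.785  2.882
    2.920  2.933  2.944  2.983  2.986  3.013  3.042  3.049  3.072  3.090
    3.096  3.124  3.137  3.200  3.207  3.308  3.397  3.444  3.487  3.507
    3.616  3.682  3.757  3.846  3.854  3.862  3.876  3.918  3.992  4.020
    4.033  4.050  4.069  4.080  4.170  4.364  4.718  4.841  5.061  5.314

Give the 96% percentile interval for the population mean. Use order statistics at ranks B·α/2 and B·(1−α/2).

(2.029, 5.061)

α = 0.04; lower rank = 50 × 0.020 = 1; upper rank = 50 × 0.980 = 49.
The 1st smallest replicate is 2.029; the 49th is 5.061.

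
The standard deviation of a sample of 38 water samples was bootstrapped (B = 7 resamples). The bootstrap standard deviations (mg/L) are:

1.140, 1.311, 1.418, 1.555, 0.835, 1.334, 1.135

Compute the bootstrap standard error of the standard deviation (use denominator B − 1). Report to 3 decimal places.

SE* = 0.234

Bootstrap SE is the standard deviation of the 7 replicate standard deviations.
Mean of replicates: (1.140 + 1.311 + 1.418 + 1.555 + 0.835 + 1.334 + 1.135) / 7 = 8.7280 / 7 = 1.2469
Sum of squared deviations: (−0.1069)² + (+0.0641)² + (+0.1711)² + (+0.3081)² + (−0.4119)² + (+0.0871)² + (−0.1119)² = 0.3295
Variance = 0.3295 / 6 = 0.0549
SE* = √0.0549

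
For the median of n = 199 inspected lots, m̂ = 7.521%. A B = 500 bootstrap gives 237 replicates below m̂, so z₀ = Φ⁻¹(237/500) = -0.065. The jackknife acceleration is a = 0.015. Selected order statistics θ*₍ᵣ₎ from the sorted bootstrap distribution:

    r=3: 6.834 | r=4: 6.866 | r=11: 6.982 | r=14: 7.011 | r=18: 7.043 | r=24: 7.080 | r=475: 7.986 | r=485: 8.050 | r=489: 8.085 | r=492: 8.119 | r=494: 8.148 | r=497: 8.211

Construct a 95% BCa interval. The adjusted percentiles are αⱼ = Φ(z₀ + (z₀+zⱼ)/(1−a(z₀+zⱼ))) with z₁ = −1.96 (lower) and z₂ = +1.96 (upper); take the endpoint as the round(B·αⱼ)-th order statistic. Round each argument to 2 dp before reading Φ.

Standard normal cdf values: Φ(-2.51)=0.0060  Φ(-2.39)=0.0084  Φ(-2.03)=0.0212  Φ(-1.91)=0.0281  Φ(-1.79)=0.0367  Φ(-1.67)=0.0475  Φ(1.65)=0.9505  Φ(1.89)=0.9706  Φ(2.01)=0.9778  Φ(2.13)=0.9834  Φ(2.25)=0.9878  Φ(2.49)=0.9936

(6.982, 8.050)

Lower: z₀ + z₁ = -0.065 + (-1.960) = -2.025; 1 − a(z₀+z₁) = 1 − (0.015)(-2.025) = 1.0304; argument = -0.065 + (-2.025)/1.0304 = -2.0303 → -2.03.
α₁ = Φ(-2.03) = 0.0212; rank = round(500 × 0.0212) = 11; θ*₍11₎ = 6.982.
Upper: z₀ + z₂ = 1.895; 1 − a(z₀+z₂) = 0.9716; argument = 1.8854 → 1.89; α₂ = 0.9706; rank = 485; θ*₍485₎ = 8.050.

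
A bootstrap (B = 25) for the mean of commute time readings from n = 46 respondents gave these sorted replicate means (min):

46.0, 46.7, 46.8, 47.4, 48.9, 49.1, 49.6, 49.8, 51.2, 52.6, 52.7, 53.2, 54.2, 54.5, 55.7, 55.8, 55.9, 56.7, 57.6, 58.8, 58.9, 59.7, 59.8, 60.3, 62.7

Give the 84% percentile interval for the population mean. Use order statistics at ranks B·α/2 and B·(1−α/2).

α = 0.16; lower rank = 25 × 0.080 = 2; upper rank = 25 × 0.920 = 23.
The 2nd smallest replicate is 46.7; the 23rd is 59.8.

(46.7, 59.8)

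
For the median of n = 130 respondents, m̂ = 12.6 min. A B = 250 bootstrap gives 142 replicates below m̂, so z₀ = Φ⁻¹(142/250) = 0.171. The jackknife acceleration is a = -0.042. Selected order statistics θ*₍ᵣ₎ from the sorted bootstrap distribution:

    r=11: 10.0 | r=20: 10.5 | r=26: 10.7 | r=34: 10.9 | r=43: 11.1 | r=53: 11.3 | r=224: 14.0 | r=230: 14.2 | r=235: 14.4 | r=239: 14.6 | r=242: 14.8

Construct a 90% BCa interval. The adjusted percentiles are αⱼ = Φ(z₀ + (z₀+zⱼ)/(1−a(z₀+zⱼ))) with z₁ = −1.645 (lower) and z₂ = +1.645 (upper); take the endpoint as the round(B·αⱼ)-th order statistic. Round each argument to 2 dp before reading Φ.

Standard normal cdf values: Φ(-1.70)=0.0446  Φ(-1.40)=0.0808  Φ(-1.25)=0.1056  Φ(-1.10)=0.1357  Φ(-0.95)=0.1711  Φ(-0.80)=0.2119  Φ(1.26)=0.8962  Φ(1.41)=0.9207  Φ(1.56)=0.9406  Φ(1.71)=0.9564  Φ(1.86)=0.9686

(10.5, 14.8)

Lower: z₀ + z₁ = 0.171 + (-1.645) = -1.474; 1 − a(z₀+z₁) = 1 − (-0.042)(-1.474) = 0.9381; argument = 0.171 + (-1.474)/0.9381 = -1.4003 → -1.40.
α₁ = Φ(-1.40) = 0.0808; rank = round(250 × 0.0808) = 20; θ*₍20₎ = 10.5.
Upper: z₀ + z₂ = 1.816; 1 − a(z₀+z₂) = 1.0763; argument = 1.8583 → 1.86; α₂ = 0.9686; rank = 242; θ*₍242₎ = 14.8.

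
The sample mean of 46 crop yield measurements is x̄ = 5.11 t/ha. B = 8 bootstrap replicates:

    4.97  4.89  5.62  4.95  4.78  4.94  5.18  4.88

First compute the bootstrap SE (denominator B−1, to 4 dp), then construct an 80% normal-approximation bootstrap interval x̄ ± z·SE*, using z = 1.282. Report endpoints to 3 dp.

(4.770, 5.450)

Mean of replicates = 5.0263; sum of squared deviations = 0.4932; SE* = √(0.4932/7) = 0.2654
Margin = 1.282 × 0.2654 = 0.3402
Interval: 5.11 ± 0.3402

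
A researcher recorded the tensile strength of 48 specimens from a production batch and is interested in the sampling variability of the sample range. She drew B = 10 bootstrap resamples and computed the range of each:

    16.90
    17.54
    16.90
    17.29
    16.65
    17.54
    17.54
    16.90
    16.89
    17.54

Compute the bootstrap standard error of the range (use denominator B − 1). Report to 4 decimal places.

SE* = 0.3543

Bootstrap SE is the standard deviation of the 10 replicate ranges.
Mean of replicates: (16.90 + 17.54 + 16.90 + 17.29 + 16.65 + 17.54 + 17.54 + 16.90 + 16.89 + 17.54) / 10 = 171.69000 / 10 = 17.16900
Sum of squared deviations: (−0.26900)² + (+0.37100)² + (−0.26900)² + (+0.12100)² + (−0.51900)² + (+0.37100)² + (+0.37100)² + (−0.26900)² + (−0.27900)² + (+0.37100)² = 1.12949
Variance = 1.12949 / 9 = 0.12550
SE* = √0.12550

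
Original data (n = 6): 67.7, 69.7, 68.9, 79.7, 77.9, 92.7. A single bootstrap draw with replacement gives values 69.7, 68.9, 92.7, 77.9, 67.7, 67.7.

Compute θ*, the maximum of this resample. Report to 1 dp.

Maximum = 92.7

θ* = 92.7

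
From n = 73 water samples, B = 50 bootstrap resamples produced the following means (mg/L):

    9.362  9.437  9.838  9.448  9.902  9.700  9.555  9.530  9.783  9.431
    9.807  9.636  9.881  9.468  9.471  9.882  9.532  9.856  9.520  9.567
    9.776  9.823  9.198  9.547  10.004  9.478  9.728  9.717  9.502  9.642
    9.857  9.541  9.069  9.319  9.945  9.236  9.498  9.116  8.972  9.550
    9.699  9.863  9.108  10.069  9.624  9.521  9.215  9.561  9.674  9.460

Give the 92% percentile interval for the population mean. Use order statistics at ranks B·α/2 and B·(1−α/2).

(9.069, 9.945)

Sorted replicates: 8.972, 9.069, 9.108, 9.116, 9.198, 9.215, 9.236, 9.319, 9.362, 9.431, 9.437, 9.448, 9.460, 9.468, 9.471, 9.478, 9.498, 9.502, 9.520, 9.521, 9.530, 9.532, 9.541, 9.547, 9.550, 9.555, 9.561, 9.567, 9.624, 9.636, 9.642, 9.674, 9.699, 9.700, 9.717, 9.728, 9.776, 9.783, 9.807, 9.823, 9.838, 9.856, 9.857, 9.863, 9.881, 9.882, 9.902, 9.945, 10.004, 10.069
α = 0.08; lower rank = 50 × 0.040 = 2; upper rank = 50 × 0.960 = 48.
The 2nd smallest replicate is 9.069; the 48th is 9.945.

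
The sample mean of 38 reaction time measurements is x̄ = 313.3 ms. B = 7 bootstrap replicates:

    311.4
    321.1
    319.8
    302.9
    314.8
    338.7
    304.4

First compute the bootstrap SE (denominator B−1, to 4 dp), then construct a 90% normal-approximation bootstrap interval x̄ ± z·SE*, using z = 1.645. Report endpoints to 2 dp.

(293.33, 333.27)

Mean of replicates = 316.1571; sum of squared deviations = 884.3371; SE* = √(884.3371/6) = 12.1404
Margin = 1.645 × 12.1404 = 19.971
Interval: 313.3 ± 19.971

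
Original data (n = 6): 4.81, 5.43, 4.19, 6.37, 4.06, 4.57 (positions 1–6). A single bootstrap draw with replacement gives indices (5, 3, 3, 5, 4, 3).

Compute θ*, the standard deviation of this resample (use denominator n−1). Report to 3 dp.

θ* = 0.913

Resample values: 4.06, 4.19, 4.19, 4.06, 6.37, 4.19.
Mean = 4.5100; sum of squared deviations = 4.1718
s² = 4.1718 / 5 = 0.8344
s = √0.8344 = 0.913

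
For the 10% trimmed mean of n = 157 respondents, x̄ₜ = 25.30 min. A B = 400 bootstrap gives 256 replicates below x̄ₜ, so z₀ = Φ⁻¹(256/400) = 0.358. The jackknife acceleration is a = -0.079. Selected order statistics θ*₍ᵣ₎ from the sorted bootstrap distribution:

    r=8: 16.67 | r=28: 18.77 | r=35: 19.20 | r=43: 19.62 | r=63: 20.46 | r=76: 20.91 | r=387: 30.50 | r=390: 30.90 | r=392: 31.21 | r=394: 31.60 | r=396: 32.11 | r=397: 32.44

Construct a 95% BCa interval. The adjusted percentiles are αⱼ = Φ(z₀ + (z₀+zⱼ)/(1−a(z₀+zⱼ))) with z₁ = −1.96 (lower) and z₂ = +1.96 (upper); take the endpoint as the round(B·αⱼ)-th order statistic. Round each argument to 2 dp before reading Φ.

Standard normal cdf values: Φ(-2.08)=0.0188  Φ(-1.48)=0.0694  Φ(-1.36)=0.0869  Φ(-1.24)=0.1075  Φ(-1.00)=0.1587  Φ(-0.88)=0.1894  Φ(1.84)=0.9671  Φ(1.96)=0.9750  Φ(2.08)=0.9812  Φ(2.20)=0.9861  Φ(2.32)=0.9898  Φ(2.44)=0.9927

(18.77, 32.11)

Lower: z₀ + z₁ = 0.358 + (-1.960) = -1.602; 1 − a(z₀+z₁) = 1 − (-0.079)(-1.602) = 0.8734; argument = 0.358 + (-1.602)/0.8734 = -1.4761 → -1.48.
α₁ = Φ(-1.48) = 0.0694; rank = round(400 × 0.0694) = 28; θ*₍28₎ = 18.77.
Upper: z₀ + z₂ = 2.318; 1 − a(z₀+z₂) = 1.1831; argument = 2.3172 → 2.32; α₂ = 0.9898; rank = 396; θ*₍396₎ = 32.11.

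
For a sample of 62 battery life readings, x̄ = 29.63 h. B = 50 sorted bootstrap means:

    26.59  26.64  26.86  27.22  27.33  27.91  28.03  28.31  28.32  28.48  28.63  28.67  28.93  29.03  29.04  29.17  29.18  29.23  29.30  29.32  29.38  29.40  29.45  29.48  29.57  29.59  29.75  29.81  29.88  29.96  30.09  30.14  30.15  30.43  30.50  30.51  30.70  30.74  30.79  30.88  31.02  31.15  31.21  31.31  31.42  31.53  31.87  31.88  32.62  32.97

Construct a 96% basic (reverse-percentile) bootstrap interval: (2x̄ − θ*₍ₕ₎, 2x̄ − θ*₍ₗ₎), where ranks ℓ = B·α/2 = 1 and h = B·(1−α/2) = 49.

Percentile endpoints at ranks 1 and 49: θ*₍1₎ = 26.59, θ*₍49₎ = 32.62.
Basic interval reflects these around x̄:
  lower = 2 × 29.63 − 32.62 = 26.64
  upper = 2 × 29.63 − 26.59 = 32.67

(26.64, 32.67)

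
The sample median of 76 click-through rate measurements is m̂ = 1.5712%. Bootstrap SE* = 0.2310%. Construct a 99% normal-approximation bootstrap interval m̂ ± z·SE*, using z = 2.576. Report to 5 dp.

Margin = 2.576 × 0.2310 = 0.595056
Interval: 1.5712 ± 0.595056

(0.97614, 2.16626)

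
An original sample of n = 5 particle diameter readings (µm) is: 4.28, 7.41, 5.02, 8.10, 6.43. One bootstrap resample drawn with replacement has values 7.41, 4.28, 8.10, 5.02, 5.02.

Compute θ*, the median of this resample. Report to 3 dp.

θ* = 5.020

Sorted: 4.28, 5.02, 5.02, 7.41, 8.10
Median = middle value = 5.020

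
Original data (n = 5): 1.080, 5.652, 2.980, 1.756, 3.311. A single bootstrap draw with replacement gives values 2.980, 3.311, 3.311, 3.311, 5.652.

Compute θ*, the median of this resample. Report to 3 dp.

Sorted: 2.980, 3.311, 3.311, 3.311, 5.652
Median = middle value = 3.311

θ* = 3.311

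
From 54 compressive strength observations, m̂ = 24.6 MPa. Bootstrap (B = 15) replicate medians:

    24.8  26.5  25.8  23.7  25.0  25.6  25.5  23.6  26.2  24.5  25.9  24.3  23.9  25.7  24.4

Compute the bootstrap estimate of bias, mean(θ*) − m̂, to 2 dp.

mean(θ*) = (24.8 + 26.5 + 25.8 + 23.7 + 25.0 + 25.6 + 25.5 + 23.6 + 26.2 + 24.5 + 25.9 + 24.3 + 23.9 + 25.7 + 24.4) / 15 = 25.027
bias = 25.027 − 24.6

bias = +0.43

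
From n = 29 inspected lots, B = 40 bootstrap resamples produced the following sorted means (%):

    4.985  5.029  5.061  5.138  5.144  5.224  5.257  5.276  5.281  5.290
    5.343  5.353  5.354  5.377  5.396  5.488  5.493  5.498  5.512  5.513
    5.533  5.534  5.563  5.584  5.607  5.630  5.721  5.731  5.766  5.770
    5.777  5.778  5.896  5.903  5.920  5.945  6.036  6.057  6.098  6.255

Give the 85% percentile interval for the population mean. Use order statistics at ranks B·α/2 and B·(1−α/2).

α = 0.15; lower rank = 40 × 0.075 = 3; upper rank = 40 × 0.925 = 37.
The 3rd smallest replicate is 5.061; the 37th is 6.036.

(5.061, 6.036)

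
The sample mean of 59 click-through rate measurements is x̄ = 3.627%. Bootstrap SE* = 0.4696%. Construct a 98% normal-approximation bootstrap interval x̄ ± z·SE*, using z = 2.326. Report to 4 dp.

(2.5347, 4.7193)

Margin = 2.326 × 0.4696 = 1.09229
Interval: 3.627 ± 1.09229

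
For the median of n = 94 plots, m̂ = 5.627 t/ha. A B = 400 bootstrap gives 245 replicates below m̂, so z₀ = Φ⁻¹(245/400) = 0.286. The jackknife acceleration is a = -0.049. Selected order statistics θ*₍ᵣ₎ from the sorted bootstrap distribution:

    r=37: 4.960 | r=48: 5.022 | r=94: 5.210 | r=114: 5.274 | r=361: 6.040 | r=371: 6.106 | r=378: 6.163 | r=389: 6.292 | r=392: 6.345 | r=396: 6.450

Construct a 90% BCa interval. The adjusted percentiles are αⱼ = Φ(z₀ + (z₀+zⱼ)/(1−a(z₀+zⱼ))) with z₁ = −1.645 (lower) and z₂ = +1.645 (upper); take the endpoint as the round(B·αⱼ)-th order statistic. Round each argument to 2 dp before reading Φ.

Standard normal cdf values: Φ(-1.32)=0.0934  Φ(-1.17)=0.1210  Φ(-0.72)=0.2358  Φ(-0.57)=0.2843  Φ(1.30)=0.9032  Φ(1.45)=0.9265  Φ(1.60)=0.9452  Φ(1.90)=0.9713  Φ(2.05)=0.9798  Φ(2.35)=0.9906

Lower: z₀ + z₁ = 0.286 + (-1.645) = -1.359; 1 − a(z₀+z₁) = 1 − (-0.049)(-1.359) = 0.9334; argument = 0.286 + (-1.359)/0.9334 = -1.1700 → -1.17.
α₁ = Φ(-1.17) = 0.1210; rank = round(400 × 0.1210) = 48; θ*₍48₎ = 5.022.
Upper: z₀ + z₂ = 1.931; 1 − a(z₀+z₂) = 1.0946; argument = 2.0501 → 2.05; α₂ = 0.9798; rank = 392; θ*₍392₎ = 6.345.

(5.022, 6.345)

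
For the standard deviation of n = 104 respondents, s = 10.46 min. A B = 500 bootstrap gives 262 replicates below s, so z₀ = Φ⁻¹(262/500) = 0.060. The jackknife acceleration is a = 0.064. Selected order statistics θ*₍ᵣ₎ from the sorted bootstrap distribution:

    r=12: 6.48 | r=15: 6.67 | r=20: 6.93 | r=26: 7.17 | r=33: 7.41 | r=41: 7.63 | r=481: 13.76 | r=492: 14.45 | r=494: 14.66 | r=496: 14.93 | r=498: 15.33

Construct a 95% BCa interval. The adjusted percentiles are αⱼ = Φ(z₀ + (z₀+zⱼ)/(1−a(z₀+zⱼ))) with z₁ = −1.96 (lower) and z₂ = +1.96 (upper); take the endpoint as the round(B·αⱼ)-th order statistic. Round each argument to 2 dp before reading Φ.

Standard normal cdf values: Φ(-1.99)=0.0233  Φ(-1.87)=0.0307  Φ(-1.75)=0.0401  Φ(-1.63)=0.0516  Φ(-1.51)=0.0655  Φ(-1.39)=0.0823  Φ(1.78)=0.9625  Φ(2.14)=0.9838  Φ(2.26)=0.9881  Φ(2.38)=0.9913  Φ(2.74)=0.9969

(7.17, 14.93)

Lower: z₀ + z₁ = 0.060 + (-1.960) = -1.900; 1 − a(z₀+z₁) = 1 − (0.064)(-1.900) = 1.1216; argument = 0.060 + (-1.900)/1.1216 = -1.6340 → -1.63.
α₁ = Φ(-1.63) = 0.0516; rank = round(500 × 0.0516) = 26; θ*₍26₎ = 7.17.
Upper: z₀ + z₂ = 2.020; 1 − a(z₀+z₂) = 0.8707; argument = 2.3799 → 2.38; α₂ = 0.9913; rank = 496; θ*₍496₎ = 14.93.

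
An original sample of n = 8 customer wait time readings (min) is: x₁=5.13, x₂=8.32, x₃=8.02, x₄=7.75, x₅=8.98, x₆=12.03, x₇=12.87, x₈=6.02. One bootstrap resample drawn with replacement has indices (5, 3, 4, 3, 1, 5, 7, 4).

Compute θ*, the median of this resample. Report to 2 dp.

θ* = 8.02

Resample values: 8.98, 8.02, 7.75, 8.02, 5.13, 8.98, 12.87, 7.75.
Sorted: 5.13, 7.75, 7.75, 8.02, 8.02, 8.98, 8.98, 12.87
Median = average of the two middle values = 8.02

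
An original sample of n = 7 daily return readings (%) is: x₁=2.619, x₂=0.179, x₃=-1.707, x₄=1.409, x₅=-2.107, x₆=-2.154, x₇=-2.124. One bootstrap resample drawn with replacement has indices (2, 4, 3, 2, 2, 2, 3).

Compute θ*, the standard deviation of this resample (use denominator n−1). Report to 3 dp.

θ* = 1.133

Resample values: 0.179, 1.409, -1.707, 0.179, 0.179, 0.179, -1.707.
Mean = -0.1841; sum of squared deviations = 7.7038
s² = 7.7038 / 6 = 1.2840
s = √1.2840 = 1.133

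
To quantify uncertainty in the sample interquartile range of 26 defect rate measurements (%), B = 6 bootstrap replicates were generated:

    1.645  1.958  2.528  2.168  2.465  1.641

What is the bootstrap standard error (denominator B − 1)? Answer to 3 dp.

Bootstrap SE is the standard deviation of the 6 replicate interquartile ranges.
Mean of replicates: (1.645 + 1.958 + 2.528 + 2.168 + 2.465 + 1.641) / 6 = 12.4050 / 6 = 2.0675
Sum of squared deviations: (−0.4225)² + (−0.1095)² + (+0.4605)² + (+0.1005)² + (+0.3975)² + (−0.4265)² = 0.7526
Variance = 0.7526 / 5 = 0.1505
SE* = √0.1505

SE* = 0.388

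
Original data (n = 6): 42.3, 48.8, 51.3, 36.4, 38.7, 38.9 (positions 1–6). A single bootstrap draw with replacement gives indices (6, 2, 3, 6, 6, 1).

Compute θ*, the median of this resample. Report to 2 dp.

θ* = 40.60

Resample values: 38.9, 48.8, 51.3, 38.9, 38.9, 42.3.
Sorted: 38.9, 38.9, 38.9, 42.3, 48.8, 51.3
Median = average of the two middle values = 40.60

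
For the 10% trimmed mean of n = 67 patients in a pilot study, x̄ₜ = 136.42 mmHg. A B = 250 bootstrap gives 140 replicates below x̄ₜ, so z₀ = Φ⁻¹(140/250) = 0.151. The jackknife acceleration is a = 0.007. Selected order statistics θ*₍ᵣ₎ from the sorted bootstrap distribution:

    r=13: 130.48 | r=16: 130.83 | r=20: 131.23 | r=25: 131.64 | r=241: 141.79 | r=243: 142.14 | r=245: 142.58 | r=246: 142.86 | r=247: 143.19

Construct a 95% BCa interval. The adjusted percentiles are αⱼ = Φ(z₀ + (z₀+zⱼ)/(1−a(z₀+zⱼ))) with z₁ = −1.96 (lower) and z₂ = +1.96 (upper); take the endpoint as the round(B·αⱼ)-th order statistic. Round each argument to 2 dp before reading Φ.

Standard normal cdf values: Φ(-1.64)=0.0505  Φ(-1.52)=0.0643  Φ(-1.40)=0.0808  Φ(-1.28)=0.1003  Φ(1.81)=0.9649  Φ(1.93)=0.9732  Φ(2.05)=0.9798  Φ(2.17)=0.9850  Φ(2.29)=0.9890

Lower: z₀ + z₁ = 0.151 + (-1.960) = -1.809; 1 − a(z₀+z₁) = 1 − (0.007)(-1.809) = 1.0127; argument = 0.151 + (-1.809)/1.0127 = -1.6354 → -1.64.
α₁ = Φ(-1.64) = 0.0505; rank = round(250 × 0.0505) = 13; θ*₍13₎ = 130.48.
Upper: z₀ + z₂ = 2.111; 1 − a(z₀+z₂) = 0.9852; argument = 2.2937 → 2.29; α₂ = 0.9890; rank = 247; θ*₍247₎ = 143.19.

(130.48, 143.19)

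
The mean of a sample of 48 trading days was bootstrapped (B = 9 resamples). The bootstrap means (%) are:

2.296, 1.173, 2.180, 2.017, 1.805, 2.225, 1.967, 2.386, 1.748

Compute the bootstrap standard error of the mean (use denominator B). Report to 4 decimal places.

Bootstrap SE is the standard deviation of the 9 replicate means.
Mean of replicates: (2.296 + 1.173 + 2.180 + 2.017 + 1.805 + 2.225 + 1.967 + 2.386 + 1.748) / 9 = 17.79700 / 9 = 1.97744
Sum of squared deviations: (+0.31856)² + (−0.80444)² + (+0.20256)² + (+0.03956)² + (−0.17244)² + (+0.24756)² + (−0.01044)² + (+0.40856)² + (−0.22944)² = 1.10189
Variance = 1.10189 / 9 = 0.12243
SE* = √0.12243

SE* = 0.3499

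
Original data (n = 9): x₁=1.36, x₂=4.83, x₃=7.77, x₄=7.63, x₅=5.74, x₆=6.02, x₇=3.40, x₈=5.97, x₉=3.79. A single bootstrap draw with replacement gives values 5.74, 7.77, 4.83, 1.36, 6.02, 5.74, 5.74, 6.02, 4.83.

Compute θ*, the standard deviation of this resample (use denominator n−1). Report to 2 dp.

Mean = 5.3389; sum of squared deviations = 23.6703
s² = 23.6703 / 8 = 2.9588
s = √2.9588 = 1.72

θ* = 1.72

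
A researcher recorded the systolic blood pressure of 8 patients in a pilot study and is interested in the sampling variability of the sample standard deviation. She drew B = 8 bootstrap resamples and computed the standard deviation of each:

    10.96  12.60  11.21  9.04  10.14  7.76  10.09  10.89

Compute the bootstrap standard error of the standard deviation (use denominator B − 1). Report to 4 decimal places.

SE* = 1.4639

Bootstrap SE is the standard deviation of the 8 replicate standard deviations.
Mean of replicates: (10.96 + 12.60 + 11.21 + 9.04 + 10.14 + 7.76 + 10.09 + 10.89) / 8 = 82.69000 / 8 = 10.33625
Sum of squared deviations: (+0.62375)² + (+2.26375)² + (+0.87375)² + (−1.29625)² + (−0.19625)² + (−2.57625)² + (−0.24625)² + (+0.55375)² = 15.00019
Variance = 15.00019 / 7 = 2.14288
SE* = √2.14288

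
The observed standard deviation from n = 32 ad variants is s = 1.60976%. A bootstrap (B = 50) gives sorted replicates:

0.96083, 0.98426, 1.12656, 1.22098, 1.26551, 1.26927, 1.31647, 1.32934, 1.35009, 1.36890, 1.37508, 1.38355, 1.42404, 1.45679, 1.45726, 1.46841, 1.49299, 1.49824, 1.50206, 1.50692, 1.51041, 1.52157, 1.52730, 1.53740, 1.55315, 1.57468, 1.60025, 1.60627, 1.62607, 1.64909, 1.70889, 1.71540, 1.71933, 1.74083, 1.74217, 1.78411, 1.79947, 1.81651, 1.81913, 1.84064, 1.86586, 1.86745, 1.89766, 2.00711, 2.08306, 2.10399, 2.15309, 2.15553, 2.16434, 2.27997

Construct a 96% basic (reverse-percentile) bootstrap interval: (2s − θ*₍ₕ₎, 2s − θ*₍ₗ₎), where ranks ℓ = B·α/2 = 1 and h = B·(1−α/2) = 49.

(1.05518, 2.25869)

Percentile endpoints at ranks 1 and 49: θ*₍1₎ = 0.96083, θ*₍49₎ = 2.16434.
Basic interval reflects these around s:
  lower = 2 × 1.60976 − 2.16434 = 1.05518
  upper = 2 × 1.60976 − 0.96083 = 2.25869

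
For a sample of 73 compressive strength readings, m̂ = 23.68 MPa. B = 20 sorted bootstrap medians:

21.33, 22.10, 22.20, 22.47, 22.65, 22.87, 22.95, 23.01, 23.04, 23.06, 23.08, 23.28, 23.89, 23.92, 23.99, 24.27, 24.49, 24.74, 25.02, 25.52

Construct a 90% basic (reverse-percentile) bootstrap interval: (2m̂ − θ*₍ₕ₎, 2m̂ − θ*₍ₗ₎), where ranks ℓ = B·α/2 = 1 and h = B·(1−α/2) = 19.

Percentile endpoints at ranks 1 and 19: θ*₍1₎ = 21.33, θ*₍19₎ = 25.02.
Basic interval reflects these around m̂:
  lower = 2 × 23.68 − 25.02 = 22.34
  upper = 2 × 23.68 − 21.33 = 26.03

(22.34, 26.03)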